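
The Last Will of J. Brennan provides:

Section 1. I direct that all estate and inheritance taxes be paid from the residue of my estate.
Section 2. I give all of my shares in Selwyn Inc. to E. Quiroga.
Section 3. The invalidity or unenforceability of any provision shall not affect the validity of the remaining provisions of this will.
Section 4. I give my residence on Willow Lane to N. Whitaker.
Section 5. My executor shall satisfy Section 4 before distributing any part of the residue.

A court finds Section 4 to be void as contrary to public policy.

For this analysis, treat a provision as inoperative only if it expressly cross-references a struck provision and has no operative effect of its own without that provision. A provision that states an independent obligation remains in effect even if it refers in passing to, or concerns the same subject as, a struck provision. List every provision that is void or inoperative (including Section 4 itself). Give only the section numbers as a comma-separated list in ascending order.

4, 5

Section 4 is struck. Section 5 operates only by reference to Section 4, so it falls with Section 4. Under the severability clause in Section 3, the remaining provisions continue in force. That leaves Section 1, Section 2, and Section 3 in effect.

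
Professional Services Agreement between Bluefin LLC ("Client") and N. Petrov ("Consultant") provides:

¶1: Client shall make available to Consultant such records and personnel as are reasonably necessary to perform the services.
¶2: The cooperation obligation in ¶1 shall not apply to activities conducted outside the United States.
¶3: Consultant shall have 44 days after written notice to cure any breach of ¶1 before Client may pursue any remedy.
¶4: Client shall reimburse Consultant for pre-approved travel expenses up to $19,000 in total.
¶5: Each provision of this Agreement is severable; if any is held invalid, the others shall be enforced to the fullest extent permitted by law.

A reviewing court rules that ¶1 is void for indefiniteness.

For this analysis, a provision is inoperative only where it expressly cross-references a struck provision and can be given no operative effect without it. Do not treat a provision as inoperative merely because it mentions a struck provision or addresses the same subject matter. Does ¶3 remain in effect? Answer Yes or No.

No

¶1 is struck. ¶2 has no operative effect of its own apart from ¶1 and is therefore inoperative. ¶3 has no operative effect of its own apart from ¶1 and is therefore inoperative. ¶5 is a severability clause and preserves every provision that can still be given independent effect. That leaves ¶4 and ¶5 in effect. ¶3 is among the inoperative provisions, so the answer is no.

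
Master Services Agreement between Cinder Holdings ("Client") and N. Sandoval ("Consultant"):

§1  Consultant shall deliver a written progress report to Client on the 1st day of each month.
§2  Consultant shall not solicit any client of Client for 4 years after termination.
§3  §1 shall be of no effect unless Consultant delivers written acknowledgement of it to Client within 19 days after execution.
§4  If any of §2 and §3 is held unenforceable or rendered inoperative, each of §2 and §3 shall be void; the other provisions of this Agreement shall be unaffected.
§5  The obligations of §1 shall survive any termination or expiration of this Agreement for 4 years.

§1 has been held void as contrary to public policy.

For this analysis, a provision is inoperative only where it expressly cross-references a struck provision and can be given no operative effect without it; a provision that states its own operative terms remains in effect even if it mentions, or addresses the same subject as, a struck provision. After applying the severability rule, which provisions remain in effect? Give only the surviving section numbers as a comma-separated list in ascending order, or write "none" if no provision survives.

§1 is struck. §3 operates only by reference to §1, so it falls with §1. §5 has no operative effect of its own apart from §1 and is therefore inoperative. §4 declares §2 and §3 mutually dependent; since one of them has fallen, all of them are of no effect. That brings down §2 as well. The remainder continues in force under §4. Only §4 remains in effect.

4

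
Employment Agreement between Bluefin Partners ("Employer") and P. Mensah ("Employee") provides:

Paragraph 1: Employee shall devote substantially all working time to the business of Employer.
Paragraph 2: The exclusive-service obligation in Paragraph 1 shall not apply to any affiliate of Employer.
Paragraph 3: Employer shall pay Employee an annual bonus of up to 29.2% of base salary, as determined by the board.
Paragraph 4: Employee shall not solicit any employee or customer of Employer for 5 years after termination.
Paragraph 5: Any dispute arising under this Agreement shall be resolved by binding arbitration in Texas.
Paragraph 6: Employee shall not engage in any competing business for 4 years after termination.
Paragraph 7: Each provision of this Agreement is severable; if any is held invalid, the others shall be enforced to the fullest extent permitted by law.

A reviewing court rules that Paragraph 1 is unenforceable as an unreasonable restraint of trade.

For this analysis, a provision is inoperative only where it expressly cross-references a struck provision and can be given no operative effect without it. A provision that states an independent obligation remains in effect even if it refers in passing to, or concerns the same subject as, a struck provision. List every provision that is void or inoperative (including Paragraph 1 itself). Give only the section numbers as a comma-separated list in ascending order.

Paragraph 1 is struck. Paragraph 2 has no operative effect of its own apart from Paragraph 1 and is therefore inoperative. Paragraph 7 is a severability clause and preserves every provision that can still be given independent effect. That leaves Paragraph 3, Paragraph 4, Paragraph 5, Paragraph 6, and Paragraph 7 in effect.

1, 2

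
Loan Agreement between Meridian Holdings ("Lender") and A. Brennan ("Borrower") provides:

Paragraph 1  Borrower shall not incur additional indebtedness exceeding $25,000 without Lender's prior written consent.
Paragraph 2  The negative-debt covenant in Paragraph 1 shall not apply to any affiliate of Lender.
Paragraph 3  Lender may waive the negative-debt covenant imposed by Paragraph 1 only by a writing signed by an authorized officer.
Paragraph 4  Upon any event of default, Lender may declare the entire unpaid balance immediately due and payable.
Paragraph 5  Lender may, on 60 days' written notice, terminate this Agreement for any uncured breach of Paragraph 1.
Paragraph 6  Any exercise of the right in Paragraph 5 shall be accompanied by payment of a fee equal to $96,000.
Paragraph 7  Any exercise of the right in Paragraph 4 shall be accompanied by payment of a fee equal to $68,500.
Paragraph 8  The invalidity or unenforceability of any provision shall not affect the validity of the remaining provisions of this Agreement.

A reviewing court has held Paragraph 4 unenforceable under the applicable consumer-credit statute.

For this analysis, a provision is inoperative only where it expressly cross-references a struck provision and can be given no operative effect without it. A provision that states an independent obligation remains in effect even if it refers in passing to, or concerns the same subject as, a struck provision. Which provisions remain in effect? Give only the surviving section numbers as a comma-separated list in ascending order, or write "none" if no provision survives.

1, 2, 3, 5, 6, 8

Paragraph 4 is struck. Paragraph 7 merely fixes the exercise fee for Paragraph 4; with Paragraph 4 gone it has nothing to operate on and falls away. Paragraph 8 is a severability clause and preserves every provision that can still be given independent effect. The provisions still in force are Paragraph 1, Paragraph 2, Paragraph 3, Paragraph 5, Paragraph 6, and Paragraph 8.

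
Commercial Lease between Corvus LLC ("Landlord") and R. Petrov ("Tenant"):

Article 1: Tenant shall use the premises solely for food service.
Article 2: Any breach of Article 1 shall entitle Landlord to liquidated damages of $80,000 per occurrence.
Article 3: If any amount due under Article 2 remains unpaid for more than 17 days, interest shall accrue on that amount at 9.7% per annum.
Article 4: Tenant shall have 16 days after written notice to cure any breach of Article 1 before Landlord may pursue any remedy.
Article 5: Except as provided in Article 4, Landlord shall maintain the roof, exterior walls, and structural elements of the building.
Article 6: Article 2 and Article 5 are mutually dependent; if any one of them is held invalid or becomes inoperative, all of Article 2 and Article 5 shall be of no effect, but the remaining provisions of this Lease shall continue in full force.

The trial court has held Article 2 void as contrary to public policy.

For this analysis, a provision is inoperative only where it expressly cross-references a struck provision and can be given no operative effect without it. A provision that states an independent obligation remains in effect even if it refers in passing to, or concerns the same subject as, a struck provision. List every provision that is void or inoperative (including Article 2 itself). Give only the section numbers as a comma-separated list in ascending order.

2, 3, 5

Article 2 is struck. Article 3 operates only by reference to Article 2, so it falls with Article 2. Article 6 declares Article 2 and Article 5 mutually dependent; since one of them has fallen, all of them are of no effect. That brings down Article 5 as well. The remainder continues in force under Article 6. The provisions still in force are Article 1, Article 4, and Article 6.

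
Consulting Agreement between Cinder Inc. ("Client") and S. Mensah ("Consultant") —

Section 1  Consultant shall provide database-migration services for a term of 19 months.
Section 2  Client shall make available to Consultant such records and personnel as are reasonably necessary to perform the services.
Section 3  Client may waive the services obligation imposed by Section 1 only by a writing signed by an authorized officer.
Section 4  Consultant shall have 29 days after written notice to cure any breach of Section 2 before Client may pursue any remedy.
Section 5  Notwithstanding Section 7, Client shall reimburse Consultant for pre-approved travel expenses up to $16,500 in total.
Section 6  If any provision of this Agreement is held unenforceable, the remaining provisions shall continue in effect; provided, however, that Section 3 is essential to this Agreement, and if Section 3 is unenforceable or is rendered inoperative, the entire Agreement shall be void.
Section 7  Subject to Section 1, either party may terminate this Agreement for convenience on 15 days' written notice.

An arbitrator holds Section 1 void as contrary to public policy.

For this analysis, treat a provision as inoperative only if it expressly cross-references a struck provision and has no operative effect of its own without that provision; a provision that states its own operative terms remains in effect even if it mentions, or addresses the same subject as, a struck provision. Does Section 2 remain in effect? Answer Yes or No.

No

Section 1 is struck. Section 3 operates only by reference to Section 1, so it falls with Section 1. Section 6 makes Section 3 an essential term, and Section 3 has been rendered inoperative by the cascade; under Section 6, the entire Agreement is therefore void. No provision of the Agreement survives. Section 2 is among the inoperative provisions, so the answer is no.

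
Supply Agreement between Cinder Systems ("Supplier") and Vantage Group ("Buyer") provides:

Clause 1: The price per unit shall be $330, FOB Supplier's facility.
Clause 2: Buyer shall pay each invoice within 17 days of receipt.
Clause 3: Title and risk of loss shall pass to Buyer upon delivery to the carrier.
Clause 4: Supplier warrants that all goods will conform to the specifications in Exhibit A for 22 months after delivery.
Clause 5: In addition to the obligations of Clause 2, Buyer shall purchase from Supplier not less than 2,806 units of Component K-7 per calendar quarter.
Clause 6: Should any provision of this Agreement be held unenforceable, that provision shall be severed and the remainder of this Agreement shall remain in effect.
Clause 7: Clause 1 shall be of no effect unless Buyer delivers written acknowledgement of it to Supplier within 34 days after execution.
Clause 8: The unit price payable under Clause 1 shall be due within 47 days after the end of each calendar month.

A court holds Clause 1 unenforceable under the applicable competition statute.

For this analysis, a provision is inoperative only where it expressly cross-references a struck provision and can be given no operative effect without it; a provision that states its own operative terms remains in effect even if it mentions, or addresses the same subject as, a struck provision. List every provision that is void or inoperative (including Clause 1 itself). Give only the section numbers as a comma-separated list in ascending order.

1, 7, 8

Clause 1 is struck. Clause 7 has no operative effect of its own apart from Clause 1 and is therefore inoperative. The whole of Clause 8 is the payment deadline for the unit price, defined by reference to Clause 1, so Clause 8 cannot stand once Clause 1 is removed. Under the severability clause in Clause 6, the remaining provisions continue in force. Clause 2, Clause 3, Clause 4, Clause 5, and Clause 6 remain in effect.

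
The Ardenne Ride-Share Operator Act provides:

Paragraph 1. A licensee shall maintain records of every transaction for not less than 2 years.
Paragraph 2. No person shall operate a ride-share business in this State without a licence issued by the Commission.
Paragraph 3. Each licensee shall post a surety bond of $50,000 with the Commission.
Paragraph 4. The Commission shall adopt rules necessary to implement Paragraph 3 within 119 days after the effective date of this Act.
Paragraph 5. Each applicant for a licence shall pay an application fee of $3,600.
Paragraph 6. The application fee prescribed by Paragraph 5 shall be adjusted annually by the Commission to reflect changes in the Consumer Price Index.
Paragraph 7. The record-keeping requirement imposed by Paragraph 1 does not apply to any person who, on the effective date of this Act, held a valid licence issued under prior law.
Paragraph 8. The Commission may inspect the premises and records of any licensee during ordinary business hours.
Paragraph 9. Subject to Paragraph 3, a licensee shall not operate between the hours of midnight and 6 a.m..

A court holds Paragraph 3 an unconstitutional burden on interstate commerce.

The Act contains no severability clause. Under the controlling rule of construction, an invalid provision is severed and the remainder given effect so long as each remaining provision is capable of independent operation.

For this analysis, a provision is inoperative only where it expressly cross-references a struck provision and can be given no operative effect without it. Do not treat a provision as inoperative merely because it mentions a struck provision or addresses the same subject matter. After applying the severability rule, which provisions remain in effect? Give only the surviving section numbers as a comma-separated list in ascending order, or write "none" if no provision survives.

1, 2, 5, 6, 7, 8, 9

Paragraph 3 is struck. Paragraph 4 has no operative effect of its own apart from Paragraph 3 and is therefore inoperative. Paragraph 9 mentions Paragraph 3 but its own obligation stands independently of Paragraph 3, so Paragraph 9 is not affected. Under the stated default rule, only provisions that cannot operate independently fall away; the rest are enforced. The provisions still in force are Paragraph 1, Paragraph 2, Paragraph 5, Paragraph 6, Paragraph 7, Paragraph 8, and Paragraph 9.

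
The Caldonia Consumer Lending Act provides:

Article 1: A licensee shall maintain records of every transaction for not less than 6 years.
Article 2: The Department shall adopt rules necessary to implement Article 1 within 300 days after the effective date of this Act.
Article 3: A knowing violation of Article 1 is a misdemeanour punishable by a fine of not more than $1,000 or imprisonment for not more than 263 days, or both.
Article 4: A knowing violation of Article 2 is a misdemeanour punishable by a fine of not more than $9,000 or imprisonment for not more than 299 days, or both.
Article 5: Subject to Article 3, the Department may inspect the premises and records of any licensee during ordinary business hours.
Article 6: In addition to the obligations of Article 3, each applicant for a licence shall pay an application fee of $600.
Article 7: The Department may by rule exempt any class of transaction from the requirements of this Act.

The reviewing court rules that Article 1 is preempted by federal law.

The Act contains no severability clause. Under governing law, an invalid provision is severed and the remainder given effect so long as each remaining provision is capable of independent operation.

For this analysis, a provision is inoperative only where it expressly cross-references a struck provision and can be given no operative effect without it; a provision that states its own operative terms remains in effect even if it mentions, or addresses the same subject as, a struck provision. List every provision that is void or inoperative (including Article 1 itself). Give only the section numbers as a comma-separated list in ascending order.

1, 2, 3, 4

Article 1 is struck. Article 2 operates only by reference to Article 1, so it falls with Article 1. The only function of Article 3 is the criminal penalty for violating Article 1, so it cannot stand once Article 1 is removed. The only function of Article 4 is the criminal penalty for violating Article 2, so it cannot stand once Article 2 is removed. Article 6 mentions Article 3 but its own obligation stands independently of Article 3, so Article 6 is not affected. Article 5 mentions Article 3 but its own obligation stands independently of Article 3, so Article 5 is not affected. With no severability clause, the stated default rule severs what cannot stand and enforces each remaining provision that can operate on its own. Article 5, Article 6, and Article 7 remain in effect.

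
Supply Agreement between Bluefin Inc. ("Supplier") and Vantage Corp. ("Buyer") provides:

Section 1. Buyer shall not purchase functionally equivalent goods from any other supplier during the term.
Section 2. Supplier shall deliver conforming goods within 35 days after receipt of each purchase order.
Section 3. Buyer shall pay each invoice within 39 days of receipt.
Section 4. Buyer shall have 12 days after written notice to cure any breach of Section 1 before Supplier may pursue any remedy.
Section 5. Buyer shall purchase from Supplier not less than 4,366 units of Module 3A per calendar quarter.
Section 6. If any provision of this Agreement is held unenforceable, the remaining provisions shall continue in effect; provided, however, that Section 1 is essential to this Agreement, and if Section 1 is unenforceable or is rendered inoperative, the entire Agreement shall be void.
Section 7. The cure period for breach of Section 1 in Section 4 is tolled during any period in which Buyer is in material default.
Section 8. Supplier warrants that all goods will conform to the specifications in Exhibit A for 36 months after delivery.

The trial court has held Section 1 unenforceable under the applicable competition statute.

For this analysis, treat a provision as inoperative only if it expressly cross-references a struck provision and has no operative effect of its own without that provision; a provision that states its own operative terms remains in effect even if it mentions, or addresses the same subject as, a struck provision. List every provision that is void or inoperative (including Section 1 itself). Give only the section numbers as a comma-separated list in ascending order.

1, 2, 3, 4, 5, 6, 7, 8

Section 1 is struck. The only function of Section 4 is the cure period for breach of Section 1, so it cannot stand once Section 1 is removed. Section 7 does nothing except set the tolling of the cure period for breach of Section 1 by reference to Section 4; with Section 4 gone it has no independent effect and is inoperative. Section 6 makes Section 1 an essential term, and Section 1 is the provision held invalid; under Section 6, the entire Agreement is therefore void. No provision of the Agreement survives.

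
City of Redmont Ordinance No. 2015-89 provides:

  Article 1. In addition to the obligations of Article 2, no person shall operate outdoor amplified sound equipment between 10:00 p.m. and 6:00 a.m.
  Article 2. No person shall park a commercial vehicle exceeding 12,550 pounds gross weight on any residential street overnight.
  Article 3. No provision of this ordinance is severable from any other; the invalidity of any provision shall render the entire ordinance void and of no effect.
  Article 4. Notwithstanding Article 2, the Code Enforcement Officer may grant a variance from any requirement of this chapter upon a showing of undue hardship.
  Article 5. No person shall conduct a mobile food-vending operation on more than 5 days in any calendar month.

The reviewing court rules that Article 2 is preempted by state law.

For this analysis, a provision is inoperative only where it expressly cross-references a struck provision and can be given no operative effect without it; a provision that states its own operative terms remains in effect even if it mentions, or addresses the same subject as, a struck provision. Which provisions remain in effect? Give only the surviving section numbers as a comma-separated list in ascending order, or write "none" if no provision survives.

Article 2 is struck. No other provision's operative terms depend on Article 2. Article 3 provides that the ordinance is not severable, so the invalidity of any one provision voids the entire ordinance. No provision of the ordinance survives.

none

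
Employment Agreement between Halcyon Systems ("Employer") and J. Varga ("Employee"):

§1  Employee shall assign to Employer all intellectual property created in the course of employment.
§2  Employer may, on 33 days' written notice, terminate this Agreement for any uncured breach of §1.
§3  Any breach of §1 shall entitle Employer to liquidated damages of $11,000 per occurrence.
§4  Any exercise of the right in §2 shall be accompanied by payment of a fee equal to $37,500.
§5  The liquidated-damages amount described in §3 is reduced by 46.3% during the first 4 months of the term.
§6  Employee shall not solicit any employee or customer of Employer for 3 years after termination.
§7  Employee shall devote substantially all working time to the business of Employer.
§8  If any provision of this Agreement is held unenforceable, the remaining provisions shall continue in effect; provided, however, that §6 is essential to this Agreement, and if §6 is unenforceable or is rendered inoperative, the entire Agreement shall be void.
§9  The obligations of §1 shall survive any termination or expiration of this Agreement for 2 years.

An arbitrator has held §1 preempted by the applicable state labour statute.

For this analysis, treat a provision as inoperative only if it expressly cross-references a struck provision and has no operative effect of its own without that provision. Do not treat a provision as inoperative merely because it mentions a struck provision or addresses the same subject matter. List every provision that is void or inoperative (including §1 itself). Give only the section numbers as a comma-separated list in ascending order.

1, 2, 3, 4, 5, 9

§1 is struck. §2 has no operative effect of its own apart from §1 and is therefore inoperative. §3 does nothing except set the liquidated-damages amount by reference to §1; with §1 gone it has no independent effect and is inoperative. §9 merely fixes the survival period for §1; with §1 gone it has nothing to operate on and falls away. §4 merely fixes the exercise fee for §2; with §2 gone it has nothing to operate on and falls away. §5 does nothing except set the introductory reduction to the liquidated-damages amount by reference to §3; with §3 gone it has no independent effect and is inoperative. §8 makes §6 an essential term, but §6 is unaffected, so the severability proviso in §8 preserves the remaining provisions. That leaves §6, §7, and §8 in effect.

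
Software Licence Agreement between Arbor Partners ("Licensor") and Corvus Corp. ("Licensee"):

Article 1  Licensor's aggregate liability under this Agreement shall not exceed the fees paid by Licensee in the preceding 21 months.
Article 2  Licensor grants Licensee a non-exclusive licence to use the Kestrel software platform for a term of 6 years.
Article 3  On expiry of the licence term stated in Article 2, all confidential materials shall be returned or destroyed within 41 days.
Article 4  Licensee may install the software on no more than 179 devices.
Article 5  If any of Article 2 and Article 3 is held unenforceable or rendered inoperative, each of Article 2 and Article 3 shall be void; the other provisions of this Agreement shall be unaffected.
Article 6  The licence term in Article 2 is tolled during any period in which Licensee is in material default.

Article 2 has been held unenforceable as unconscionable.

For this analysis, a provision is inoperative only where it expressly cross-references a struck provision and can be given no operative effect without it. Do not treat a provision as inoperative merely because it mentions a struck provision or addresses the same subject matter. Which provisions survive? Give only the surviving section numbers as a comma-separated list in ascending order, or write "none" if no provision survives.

Article 2 is struck. The only function of Article 3 is the return obligation tied to Article 2, so it cannot stand once Article 2 is removed. The whole of Article 6 is the tolling of the licence term, defined by reference to Article 2, so Article 6 cannot stand once Article 2 is removed. Article 5 declares Article 2 and Article 3 mutually dependent; since one of them has fallen, all of them are of no effect. The remainder continues in force under Article 5. That leaves Article 1, Article 4, and Article 5 in effect.

1, 4, 5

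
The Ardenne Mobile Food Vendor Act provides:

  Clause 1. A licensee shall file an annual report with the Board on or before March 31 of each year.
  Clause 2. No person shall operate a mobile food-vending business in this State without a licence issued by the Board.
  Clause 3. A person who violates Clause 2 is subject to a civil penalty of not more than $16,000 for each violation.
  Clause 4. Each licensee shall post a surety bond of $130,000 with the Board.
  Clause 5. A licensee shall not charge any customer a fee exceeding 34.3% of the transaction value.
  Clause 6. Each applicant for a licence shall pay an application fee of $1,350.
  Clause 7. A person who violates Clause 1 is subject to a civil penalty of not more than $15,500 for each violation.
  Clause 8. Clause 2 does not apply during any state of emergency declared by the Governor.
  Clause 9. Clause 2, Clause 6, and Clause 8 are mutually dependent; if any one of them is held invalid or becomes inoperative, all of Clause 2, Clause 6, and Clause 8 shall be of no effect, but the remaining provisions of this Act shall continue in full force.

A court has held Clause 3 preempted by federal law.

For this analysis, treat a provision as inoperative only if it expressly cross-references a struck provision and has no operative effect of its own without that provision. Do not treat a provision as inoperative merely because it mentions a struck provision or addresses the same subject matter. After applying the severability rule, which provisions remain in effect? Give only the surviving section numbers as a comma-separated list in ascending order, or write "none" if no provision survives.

Clause 3 is struck. No other provision's operative terms depend on Clause 3. Clause 9 ties Clause 2, Clause 6, and Clause 8 together, but none of those is affected here; the remaining provisions continue in force under Clause 9. The provisions still in force are Clause 1, Clause 2, Clause 4, Clause 5, Clause 6, Clause 7, Clause 8, and Clause 9.

1, 2, 4, 5, 6, 7, 8, 9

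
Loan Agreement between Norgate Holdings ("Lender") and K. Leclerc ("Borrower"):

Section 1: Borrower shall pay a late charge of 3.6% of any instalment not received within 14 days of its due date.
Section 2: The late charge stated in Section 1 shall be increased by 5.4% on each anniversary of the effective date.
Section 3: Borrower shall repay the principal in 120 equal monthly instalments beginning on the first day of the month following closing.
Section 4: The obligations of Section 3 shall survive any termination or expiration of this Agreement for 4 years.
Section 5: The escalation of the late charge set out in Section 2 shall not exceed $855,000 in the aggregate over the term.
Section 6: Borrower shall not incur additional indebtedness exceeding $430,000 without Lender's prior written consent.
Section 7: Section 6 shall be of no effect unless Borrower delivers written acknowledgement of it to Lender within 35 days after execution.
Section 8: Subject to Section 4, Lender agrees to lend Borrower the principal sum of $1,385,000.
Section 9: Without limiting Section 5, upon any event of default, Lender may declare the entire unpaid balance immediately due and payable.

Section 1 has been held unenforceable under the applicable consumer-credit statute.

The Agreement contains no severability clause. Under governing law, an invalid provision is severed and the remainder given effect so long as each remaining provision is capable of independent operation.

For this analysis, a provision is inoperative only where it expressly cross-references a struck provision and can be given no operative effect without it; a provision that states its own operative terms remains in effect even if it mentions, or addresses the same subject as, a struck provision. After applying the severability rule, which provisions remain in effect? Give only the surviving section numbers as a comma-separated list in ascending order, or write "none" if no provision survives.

Section 1 is struck. The whole of Section 2 is the escalation of the late charge, defined by reference to Section 1, so Section 2 cannot stand once Section 1 is removed. Section 5 operates only by reference to Section 2, so it falls with Section 2. Section 9 mentions Section 5 but its own obligation stands independently of Section 5, so Section 9 is not affected. Under the stated default rule, only provisions that cannot operate independently fall away; the rest are enforced. The provisions still in force are Section 3, Section 4, Section 6, Section 7, Section 8, and Section 9.

3, 4, 6, 7, 8, 9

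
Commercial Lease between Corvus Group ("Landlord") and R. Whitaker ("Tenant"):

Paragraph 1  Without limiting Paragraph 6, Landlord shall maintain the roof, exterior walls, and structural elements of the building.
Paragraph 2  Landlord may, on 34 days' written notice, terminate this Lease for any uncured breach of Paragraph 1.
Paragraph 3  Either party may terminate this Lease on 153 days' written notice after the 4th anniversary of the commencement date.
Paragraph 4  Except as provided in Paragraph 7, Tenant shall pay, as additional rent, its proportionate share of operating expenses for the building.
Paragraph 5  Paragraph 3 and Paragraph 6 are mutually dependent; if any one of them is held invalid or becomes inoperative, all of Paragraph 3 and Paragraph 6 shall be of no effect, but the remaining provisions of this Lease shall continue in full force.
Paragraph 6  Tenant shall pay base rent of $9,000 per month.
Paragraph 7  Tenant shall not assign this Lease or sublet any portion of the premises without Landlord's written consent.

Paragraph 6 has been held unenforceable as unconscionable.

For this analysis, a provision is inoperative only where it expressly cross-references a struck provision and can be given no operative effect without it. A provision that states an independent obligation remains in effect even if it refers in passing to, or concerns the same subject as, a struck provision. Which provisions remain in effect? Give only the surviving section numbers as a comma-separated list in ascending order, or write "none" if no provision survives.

Paragraph 6 is struck. Although Paragraph 1 refers to Paragraph 6, its operative terms do not depend on Paragraph 6, so it remains in effect. No other provision's operative terms depend on Paragraph 6. Paragraph 5 declares Paragraph 3 and Paragraph 6 mutually dependent; since one of them has fallen, all of them are of no effect. That brings down Paragraph 3 as well. The remainder continues in force under Paragraph 5. Paragraph 1, Paragraph 2, Paragraph 4, Paragraph 5, and Paragraph 7 remain in effect.

1, 2, 4, 5, 7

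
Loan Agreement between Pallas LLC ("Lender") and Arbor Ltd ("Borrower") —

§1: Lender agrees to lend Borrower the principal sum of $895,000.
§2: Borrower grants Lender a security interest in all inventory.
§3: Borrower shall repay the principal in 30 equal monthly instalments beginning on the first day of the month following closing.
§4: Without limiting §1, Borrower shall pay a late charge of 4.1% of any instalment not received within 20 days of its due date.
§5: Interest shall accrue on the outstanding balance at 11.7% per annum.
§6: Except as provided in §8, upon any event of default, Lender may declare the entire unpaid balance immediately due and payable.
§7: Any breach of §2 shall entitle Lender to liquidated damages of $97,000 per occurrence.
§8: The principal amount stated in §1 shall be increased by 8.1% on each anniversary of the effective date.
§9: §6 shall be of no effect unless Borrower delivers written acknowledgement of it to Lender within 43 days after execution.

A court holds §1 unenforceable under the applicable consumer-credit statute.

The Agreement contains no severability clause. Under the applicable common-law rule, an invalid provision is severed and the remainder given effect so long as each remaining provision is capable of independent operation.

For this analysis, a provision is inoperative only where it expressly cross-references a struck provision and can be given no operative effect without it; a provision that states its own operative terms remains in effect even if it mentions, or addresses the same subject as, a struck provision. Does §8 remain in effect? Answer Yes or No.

§1 is struck. §8 does nothing except set the escalation of the principal amount by reference to §1; with §1 gone it has no independent effect and is inoperative. Although §4 refers to §1, its operative terms do not depend on §1, so it remains in effect. §6 mentions §8 but its own obligation stands independently of §8, so §6 is not affected. Under the stated default rule, only provisions that cannot operate independently fall away; the rest are enforced. §2, §3, §4, §5, §6, §7, and §9 remain in effect. §8 is among the inoperative provisions, so the answer is no.

No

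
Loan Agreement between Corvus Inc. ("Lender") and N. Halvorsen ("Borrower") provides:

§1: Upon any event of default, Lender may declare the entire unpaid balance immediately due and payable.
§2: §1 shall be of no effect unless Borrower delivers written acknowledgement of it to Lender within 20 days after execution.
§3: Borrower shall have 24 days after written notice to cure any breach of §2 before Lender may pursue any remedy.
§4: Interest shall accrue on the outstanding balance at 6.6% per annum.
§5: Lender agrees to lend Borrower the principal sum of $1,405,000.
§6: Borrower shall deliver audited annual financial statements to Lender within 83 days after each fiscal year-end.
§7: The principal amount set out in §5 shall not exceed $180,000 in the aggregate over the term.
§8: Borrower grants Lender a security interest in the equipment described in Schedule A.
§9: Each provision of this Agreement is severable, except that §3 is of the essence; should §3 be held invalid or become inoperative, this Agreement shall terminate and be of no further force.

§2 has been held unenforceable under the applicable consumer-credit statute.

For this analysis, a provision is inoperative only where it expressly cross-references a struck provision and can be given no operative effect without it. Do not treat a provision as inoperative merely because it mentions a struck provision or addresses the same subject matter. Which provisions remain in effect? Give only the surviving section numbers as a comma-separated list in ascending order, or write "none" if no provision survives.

none

§2 is struck. §3 operates only by reference to §2, so it falls with §2. §9 makes §3 an essential term, and §3 has been rendered inoperative by the cascade; under §9, the entire Agreement is therefore void. No provision of the Agreement survives.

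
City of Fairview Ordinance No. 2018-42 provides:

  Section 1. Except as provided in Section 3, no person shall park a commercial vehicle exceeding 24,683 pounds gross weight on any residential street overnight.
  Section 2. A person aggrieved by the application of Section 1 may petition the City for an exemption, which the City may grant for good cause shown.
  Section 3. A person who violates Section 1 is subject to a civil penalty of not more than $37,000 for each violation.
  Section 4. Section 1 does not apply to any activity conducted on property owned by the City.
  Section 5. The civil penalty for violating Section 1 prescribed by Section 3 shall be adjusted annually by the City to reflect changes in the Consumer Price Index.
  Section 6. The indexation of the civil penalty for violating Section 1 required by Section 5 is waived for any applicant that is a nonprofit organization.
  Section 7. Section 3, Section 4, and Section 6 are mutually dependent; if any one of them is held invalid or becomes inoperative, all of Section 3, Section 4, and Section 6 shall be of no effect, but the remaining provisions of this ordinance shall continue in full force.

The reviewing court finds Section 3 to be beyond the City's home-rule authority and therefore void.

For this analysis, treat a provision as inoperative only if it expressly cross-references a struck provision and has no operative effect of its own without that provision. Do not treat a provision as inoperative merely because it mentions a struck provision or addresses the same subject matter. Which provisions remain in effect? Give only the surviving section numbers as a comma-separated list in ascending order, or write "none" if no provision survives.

1, 2, 7

Section 3 is struck. The whole of Section 5 is the indexation of the civil penalty for violating Section 1, defined by reference to Section 3, so Section 5 cannot stand once Section 3 is removed. The whole of Section 6 is the nonprofit waiver of the indexation of the civil penalty for violating Section 1, defined by reference to Section 5, so Section 6 cannot stand once Section 5 is removed. Although Section 1 refers to Section 3, its operative terms do not depend on Section 3, so it remains in effect. Section 7 declares Section 3, Section 4, and Section 6 mutually dependent; since one of them has fallen, all of them are of no effect. That brings down Section 4 as well. The remainder continues in force under Section 7. The provisions still in force are Section 1, Section 2, and Section 7.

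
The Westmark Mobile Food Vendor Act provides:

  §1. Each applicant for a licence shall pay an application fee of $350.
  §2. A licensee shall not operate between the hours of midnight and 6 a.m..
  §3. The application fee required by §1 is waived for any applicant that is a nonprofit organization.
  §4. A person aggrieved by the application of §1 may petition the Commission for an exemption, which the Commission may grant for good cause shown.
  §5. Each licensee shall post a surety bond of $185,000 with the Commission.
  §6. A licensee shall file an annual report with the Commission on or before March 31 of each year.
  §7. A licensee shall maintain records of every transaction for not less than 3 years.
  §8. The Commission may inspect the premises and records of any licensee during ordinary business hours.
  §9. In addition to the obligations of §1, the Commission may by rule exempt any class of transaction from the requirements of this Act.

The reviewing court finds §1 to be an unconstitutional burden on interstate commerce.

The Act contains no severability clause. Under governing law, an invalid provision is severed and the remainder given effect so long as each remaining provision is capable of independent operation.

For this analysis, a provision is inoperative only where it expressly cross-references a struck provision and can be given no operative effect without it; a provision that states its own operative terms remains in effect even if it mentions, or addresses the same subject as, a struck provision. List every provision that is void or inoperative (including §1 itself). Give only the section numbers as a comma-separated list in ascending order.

1, 3, 4

§1 is struck. §3 operates only by reference to §1, so it falls with §1. §4 merely fixes the exemption procedure for §1; with §1 gone it has nothing to operate on and falls away. Although §9 refers to §1, its operative terms do not depend on §1, so it remains in effect. Under the stated default rule, only provisions that cannot operate independently fall away; the rest are enforced. §2, §5, §6, §7, §8, and §9 remain in effect.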